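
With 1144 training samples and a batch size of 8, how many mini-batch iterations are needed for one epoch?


Iterations per epoch = dataset_size / batch_size
= 1144 / 8
= 143

143


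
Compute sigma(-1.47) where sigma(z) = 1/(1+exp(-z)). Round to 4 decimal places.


sigmoid(z) = 1 / (1 + exp(-z))
exp(-(-1.47)) = exp(1.47) = 4.3492
1 + 4.3492 = 5.3492
1 / 5.3492 = 0.1869

0.1869


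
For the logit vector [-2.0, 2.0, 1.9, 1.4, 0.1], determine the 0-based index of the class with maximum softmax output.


Softmax is a monotonic transformation, so it preserves the argmax.
We need to find the index of the maximum logit.
Index 0: -2.0
Index 1: 2.0
Index 2: 1.9
Index 3: 1.4
Index 4: 0.1
Maximum logit = 2.0 at index 1

1


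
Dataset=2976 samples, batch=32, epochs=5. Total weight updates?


Iterations per epoch = 2976 / 32 = 93
Total updates = iterations_per_epoch * epochs
= 93 * 5
= 465

465


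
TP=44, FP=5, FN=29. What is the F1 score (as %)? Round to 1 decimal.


Precision = TP / (TP + FP) = 44 / 49 = 0.898
Recall = TP / (TP + FN) = 44 / 73 = 0.6027
F1 = 2 * P * R / (P + R)
= 2 * 0.898 * 0.6027 / (0.898 + 0.6027)
= 1.0825 / 1.5007
= 0.7213
As percentage: 72.1%

72.1


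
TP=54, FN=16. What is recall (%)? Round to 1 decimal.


Recall = TP / (TP + FN) * 100
= 54 / (54 + 16)
= 54 / 70
= 0.7714
= 77.1%

77.1


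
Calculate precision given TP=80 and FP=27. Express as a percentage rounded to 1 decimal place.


Precision = TP / (TP + FP) * 100
= 80 / (80 + 27)
= 80 / 107
= 0.7477
= 74.8%

74.8


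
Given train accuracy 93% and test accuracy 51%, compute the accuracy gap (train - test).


Gap = train_accuracy - test_accuracy
= 93 - 51
= 42%
This large gap strongly indicates overfitting.

42


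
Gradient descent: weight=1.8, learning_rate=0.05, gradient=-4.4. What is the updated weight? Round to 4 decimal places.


w_new = w_old - lr * gradient
= 1.8 - 0.05 * -4.4
= 1.8 - (-0.22)
= 2.0200

2.0200


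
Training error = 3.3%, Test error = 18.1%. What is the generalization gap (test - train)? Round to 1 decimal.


Generalization gap = test_error - train_error
= 18.1 - 3.3
= 14.8%
A large gap suggests overfitting.

14.8


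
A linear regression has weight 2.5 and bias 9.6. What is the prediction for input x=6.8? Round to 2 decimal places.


y = 2.5 * 6.8 + (9.6)
= 17.0 + (9.6)
= 26.60

26.60


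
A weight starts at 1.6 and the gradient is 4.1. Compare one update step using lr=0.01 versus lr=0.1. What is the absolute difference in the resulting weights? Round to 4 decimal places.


With lr=0.01: w_new = 1.6 - 0.01 * 4.1 = 1.559
With lr=0.1: w_new = 1.6 - 0.1 * 4.1 = 1.19
Absolute difference = |1.559 - 1.19|
= 0.3690

0.3690


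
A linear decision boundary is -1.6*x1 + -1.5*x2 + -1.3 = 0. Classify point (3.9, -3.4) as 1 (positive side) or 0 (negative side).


Compute -1.6 * 3.9 + -1.5 * -3.4 + -1.3
= -6.24 + 5.1 + -1.3
= -2.44
Since -2.44 < 0, the point is on the negative side.

0


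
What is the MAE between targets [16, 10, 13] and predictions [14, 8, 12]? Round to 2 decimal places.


Absolute errors: [2, 2, 1]
Sum of absolute errors = 5
MAE = 5 / 3 = 1.67

1.67


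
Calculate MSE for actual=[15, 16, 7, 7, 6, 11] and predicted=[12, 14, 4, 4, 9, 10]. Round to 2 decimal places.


Differences: [3, 2, 3, 3, -3, 1]
Squared errors: [9, 4, 9, 9, 9, 1]
Sum of squared errors = 41
MSE = 41 / 6 = 6.83

6.83


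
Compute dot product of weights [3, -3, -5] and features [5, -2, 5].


Element-wise products:
3 * 5 = 15
-3 * -2 = 6
-5 * 5 = -25
Sum = 15 + 6 + -25
= -4

-4


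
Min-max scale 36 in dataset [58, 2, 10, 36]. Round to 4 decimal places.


Min = 2, Max = 58
Range = 58 - 2 = 56
Scaled = (x - min) / (max - min)
= (36 - 2) / 56
= 34 / 56
= 0.6071

0.6071


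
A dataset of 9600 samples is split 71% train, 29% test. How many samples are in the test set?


Train samples = 9600 * 71% = 6816
Test samples = 9600 - 6816
= 2784

2784


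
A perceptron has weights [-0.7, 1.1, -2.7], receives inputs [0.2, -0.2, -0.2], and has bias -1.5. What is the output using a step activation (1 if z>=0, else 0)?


z = w . x + b
= -0.7*0.2 + 1.1*-0.2 + -2.7*-0.2 + -1.5
= -0.14 + -0.22 + 0.54 + -1.5
= 0.18 + -1.5
= -1.32
Since z = -1.32 < 0, output = 0

0


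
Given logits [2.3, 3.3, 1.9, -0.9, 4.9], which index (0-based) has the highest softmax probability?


Softmax is a monotonic transformation, so it preserves the argmax.
We need to find the index of the maximum logit.
Index 0: 2.3
Index 1: 3.3
Index 2: 1.9
Index 3: -0.9
Index 4: 4.9
Maximum logit = 4.9 at index 4

4


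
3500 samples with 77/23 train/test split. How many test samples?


Train samples = 3500 * 77% = 2695
Test samples = 3500 - 2695
= 805

805


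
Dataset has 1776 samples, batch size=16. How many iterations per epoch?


Iterations per epoch = dataset_size / batch_size
= 1776 / 16
= 111

111


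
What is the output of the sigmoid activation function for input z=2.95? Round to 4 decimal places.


sigmoid(z) = 1 / (1 + exp(-z))
exp(-(2.95)) = exp(-2.95) = 0.0523
1 + 0.0523 = 1.0523
1 / 1.0523 = 0.9503

0.9503


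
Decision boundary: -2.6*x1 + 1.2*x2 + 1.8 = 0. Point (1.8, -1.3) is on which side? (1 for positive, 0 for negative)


Compute -2.6 * 1.8 + 1.2 * -1.3 + 1.8
= -4.68 + -1.56 + 1.8
= -4.44
Since -4.44 < 0, the point is on the negative side.

0


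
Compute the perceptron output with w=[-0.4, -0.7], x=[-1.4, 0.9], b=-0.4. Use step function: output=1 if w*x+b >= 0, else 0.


z = w . x + b
= -0.4*-1.4 + -0.7*0.9 + -0.4
= 0.56 + -0.63 + -0.4
= -0.07 + -0.4
= -0.47
Since z = -0.47 < 0, output = 0

0


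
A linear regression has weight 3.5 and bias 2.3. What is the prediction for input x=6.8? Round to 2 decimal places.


y = 3.5 * 6.8 + (2.3)
= 23.8 + (2.3)
= 26.10

26.10


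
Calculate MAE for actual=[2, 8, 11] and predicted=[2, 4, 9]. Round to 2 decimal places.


Absolute errors: [0, 4, 2]
Sum of absolute errors = 6
MAE = 6 / 3 = 2.00

2.00


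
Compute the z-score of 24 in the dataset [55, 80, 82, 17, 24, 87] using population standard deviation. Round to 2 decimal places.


Mean = (55 + 80 + 82 + 17 + 24 + 87) / 6 = 57.5
Variance = sum((x_i - mean)^2) / n = 790.9167
Std = sqrt(790.9167) = 28.1232
Z = (x - mean) / std
= (24 - 57.5) / 28.1232
= -33.5 / 28.1232
= -1.19

-1.19


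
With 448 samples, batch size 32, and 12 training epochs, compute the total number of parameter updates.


Iterations per epoch = 448 / 32 = 14
Total updates = iterations_per_epoch * epochs
= 14 * 12
= 168

168


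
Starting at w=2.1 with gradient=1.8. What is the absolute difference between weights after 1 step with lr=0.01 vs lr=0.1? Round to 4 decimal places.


With lr=0.01: w_new = 2.1 - 0.01 * 1.8 = 2.082
With lr=0.1: w_new = 2.1 - 0.1 * 1.8 = 1.92
Absolute difference = |2.082 - 1.92|
= 0.1620

0.1620


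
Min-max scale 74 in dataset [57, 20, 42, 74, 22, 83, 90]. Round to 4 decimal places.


Min = 20, Max = 90
Range = 90 - 20 = 70
Scaled = (x - min) / (max - min)
= (74 - 20) / 70
= 54 / 70
= 0.7714

0.7714


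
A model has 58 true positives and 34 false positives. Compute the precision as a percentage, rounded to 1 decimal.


Precision = TP / (TP + FP) * 100
= 58 / (58 + 34)
= 58 / 92
= 0.6304
= 63.0%

63.0


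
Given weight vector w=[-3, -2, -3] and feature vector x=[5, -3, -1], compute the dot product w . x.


Element-wise products:
-3 * 5 = -15
-2 * -3 = 6
-3 * -1 = 3
Sum = -15 + 6 + 3
= -6

-6


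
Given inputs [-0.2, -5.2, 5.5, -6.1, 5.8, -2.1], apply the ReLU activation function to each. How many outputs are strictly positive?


ReLU(x) = max(0, x) for each element:
ReLU(-0.2) = 0
ReLU(-5.2) = 0
ReLU(5.5) = 5.5
ReLU(-6.1) = 0
ReLU(5.8) = 5.8
ReLU(-2.1) = 0
Active neurons (>0): 2

2


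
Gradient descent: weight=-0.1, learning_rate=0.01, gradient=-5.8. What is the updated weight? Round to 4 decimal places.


w_new = w_old - lr * gradient
= -0.1 - 0.01 * -5.8
= -0.1 - (-0.058)
= -0.0420

-0.0420


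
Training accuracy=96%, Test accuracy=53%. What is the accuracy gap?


Gap = train_accuracy - test_accuracy
= 96 - 53
= 43%
This large gap strongly indicates overfitting.

43


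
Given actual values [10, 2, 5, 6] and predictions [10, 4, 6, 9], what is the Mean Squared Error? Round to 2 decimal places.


Differences: [0, -2, -1, -3]
Squared errors: [0, 4, 1, 9]
Sum of squared errors = 14
MSE = 14 / 4 = 3.50

3.50


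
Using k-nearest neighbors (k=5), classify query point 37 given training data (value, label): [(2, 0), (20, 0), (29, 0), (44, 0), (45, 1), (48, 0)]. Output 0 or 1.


Distances from query 37:
Point 44 (class 0): distance = 7
Point 29 (class 0): distance = 8
Point 45 (class 1): distance = 8
Point 48 (class 0): distance = 11
Point 20 (class 0): distance = 17
K=5 nearest neighbors: classes = [0, 0, 1, 0, 0]
Votes for class 1: 1 / 5
Majority vote => class 0

0


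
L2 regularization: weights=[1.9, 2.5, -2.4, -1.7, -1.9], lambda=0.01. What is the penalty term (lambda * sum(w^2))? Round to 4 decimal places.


Squaring each weight:
1.9^2 = 3.61
2.5^2 = 6.25
(-2.4)^2 = 5.76
(-1.7)^2 = 2.89
(-1.9)^2 = 3.61
Sum of squares = 22.12
Penalty = 0.01 * 22.12 = 0.2212

0.2212


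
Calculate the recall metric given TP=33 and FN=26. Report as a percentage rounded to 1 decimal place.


Recall = TP / (TP + FN) * 100
= 33 / (33 + 26)
= 33 / 59
= 0.5593
= 55.9%

55.9


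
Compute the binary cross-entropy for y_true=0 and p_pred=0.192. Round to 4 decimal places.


For y=0: Loss = -log(1-p)
= -log(1 - 0.192)
= -log(0.808)
= -(-0.2132)
= 0.2132

0.2132


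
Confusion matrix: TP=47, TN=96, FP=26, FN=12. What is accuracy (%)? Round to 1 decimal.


Accuracy = (TP + TN) / (TP + TN + FP + FN) * 100
= (47 + 96) / (47 + 96 + 26 + 12)
= 143 / 181
= 0.7901
= 79.0%

79.0


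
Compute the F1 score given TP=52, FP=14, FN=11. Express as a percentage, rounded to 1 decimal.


Precision = TP / (TP + FP) = 52 / 66 = 0.7879
Recall = TP / (TP + FN) = 52 / 63 = 0.8254
F1 = 2 * P * R / (P + R)
= 2 * 0.7879 * 0.8254 / (0.7879 + 0.8254)
= 1.3006 / 1.6133
= 0.8062
As percentage: 80.6%

80.6


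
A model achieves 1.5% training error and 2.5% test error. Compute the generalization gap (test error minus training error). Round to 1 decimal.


Generalization gap = test_error - train_error
= 2.5 - 1.5
= 1.0%
A small gap suggests good generalization.

1.0


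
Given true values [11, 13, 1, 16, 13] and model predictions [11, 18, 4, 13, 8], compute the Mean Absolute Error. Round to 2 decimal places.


Absolute errors: [0, 5, 3, 3, 5]
Sum of absolute errors = 16
MAE = 16 / 5 = 3.20

3.20


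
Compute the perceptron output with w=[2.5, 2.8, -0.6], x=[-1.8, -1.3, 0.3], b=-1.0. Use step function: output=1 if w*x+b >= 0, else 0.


z = w . x + b
= 2.5*-1.8 + 2.8*-1.3 + -0.6*0.3 + -1.0
= -4.5 + -3.64 + -0.18 + -1.0
= -8.32 + -1.0
= -9.32
Since z = -9.32 < 0, output = 0

0


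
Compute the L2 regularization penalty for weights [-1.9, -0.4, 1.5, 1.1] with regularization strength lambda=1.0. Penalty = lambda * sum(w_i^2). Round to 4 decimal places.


Squaring each weight:
(-1.9)^2 = 3.61
(-0.4)^2 = 0.16
1.5^2 = 2.25
1.1^2 = 1.21
Sum of squares = 7.23
Penalty = 1.0 * 7.23 = 7.2300

7.2300


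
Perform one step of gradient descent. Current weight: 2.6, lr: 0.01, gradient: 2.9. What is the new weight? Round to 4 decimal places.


w_new = w_old - lr * gradient
= 2.6 - 0.01 * 2.9
= 2.6 - (0.029)
= 2.5710

2.5710


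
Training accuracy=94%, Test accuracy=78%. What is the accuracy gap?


Gap = train_accuracy - test_accuracy
= 94 - 78
= 16%
This gap suggests the model is overfitting.

16


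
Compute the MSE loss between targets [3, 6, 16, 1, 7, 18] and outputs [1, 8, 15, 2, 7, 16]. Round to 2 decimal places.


Differences: [2, -2, 1, -1, 0, 2]
Squared errors: [4, 4, 1, 1, 0, 4]
Sum of squared errors = 14
MSE = 14 / 6 = 2.33

2.33


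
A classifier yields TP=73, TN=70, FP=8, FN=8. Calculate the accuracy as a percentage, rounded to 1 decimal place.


Accuracy = (TP + TN) / (TP + TN + FP + FN) * 100
= (73 + 70) / (73 + 70 + 8 + 8)
= 143 / 159
= 0.8994
= 89.9%

89.9


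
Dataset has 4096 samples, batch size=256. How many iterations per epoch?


Iterations per epoch = dataset_size / batch_size
= 4096 / 256
= 16

16


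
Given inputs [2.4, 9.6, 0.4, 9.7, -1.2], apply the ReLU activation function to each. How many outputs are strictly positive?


ReLU(x) = max(0, x) for each element:
ReLU(2.4) = 2.4
ReLU(9.6) = 9.6
ReLU(0.4) = 0.4
ReLU(9.7) = 9.7
ReLU(-1.2) = 0
Active neurons (>0): 4

4


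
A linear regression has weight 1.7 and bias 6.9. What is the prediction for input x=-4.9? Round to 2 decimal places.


y = 1.7 * -4.9 + (6.9)
= -8.33 + (6.9)
= -1.43

-1.43


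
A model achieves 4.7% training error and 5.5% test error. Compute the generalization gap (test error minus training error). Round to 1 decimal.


Generalization gap = test_error - train_error
= 5.5 - 4.7
= 0.8%
A small gap suggests good generalization.

0.8


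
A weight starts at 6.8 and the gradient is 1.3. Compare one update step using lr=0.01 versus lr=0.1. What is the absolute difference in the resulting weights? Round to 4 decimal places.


With lr=0.01: w_new = 6.8 - 0.01 * 1.3 = 6.787
With lr=0.1: w_new = 6.8 - 0.1 * 1.3 = 6.67
Absolute difference = |6.787 - 6.67|
= 0.1170

0.1170


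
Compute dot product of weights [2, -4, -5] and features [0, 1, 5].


Element-wise products:
2 * 0 = 0
-4 * 1 = -4
-5 * 5 = -25
Sum = 0 + -4 + -25
= -29

-29


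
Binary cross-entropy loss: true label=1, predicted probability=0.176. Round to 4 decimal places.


For y=1: Loss = -log(p)
= -log(0.176)
= -(-1.7373)
= 1.7373

1.7373


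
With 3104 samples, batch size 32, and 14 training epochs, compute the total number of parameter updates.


Iterations per epoch = 3104 / 32 = 97
Total updates = iterations_per_epoch * epochs
= 97 * 14
= 1358

1358


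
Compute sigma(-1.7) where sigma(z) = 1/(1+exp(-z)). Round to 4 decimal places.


sigmoid(z) = 1 / (1 + exp(-z))
exp(-(-1.7)) = exp(1.7) = 5.4739
1 + 5.4739 = 6.4739
1 / 6.4739 = 0.1545

0.1545


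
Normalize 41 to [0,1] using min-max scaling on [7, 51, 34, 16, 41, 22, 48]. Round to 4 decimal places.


Min = 7, Max = 51
Range = 51 - 7 = 44
Scaled = (x - min) / (max - min)
= (41 - 7) / 44
= 34 / 44
= 0.7727

0.7727


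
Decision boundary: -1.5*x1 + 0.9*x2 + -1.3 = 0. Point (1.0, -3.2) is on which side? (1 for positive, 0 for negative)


Compute -1.5 * 1.0 + 0.9 * -3.2 + -1.3
= -1.5 + -2.88 + -1.3
= -5.68
Since -5.68 < 0, the point is on the negative side.

0


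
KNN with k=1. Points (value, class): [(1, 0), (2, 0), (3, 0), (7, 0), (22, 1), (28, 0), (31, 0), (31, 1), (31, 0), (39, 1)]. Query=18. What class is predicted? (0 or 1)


Distances from query 18:
Point 22 (class 1): distance = 4
K=1 nearest neighbors: classes = [1]
Votes for class 1: 1 / 1
Majority vote => class 1

1


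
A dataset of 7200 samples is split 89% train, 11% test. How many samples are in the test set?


Train samples = 7200 * 89% = 6408
Test samples = 7200 - 6408
= 792

792


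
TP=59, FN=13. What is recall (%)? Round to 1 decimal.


Recall = TP / (TP + FN) * 100
= 59 / (59 + 13)
= 59 / 72
= 0.8194
= 81.9%

81.9


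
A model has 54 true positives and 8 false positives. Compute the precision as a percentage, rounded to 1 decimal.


Precision = TP / (TP + FP) * 100
= 54 / (54 + 8)
= 54 / 62
= 0.871
= 87.1%

87.1


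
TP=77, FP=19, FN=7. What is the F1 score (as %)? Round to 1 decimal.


Precision = TP / (TP + FP) = 77 / 96 = 0.8021
Recall = TP / (TP + FN) = 77 / 84 = 0.9167
F1 = 2 * P * R / (P + R)
= 2 * 0.8021 * 0.9167 / (0.8021 + 0.9167)
= 1.4705 / 1.7188
= 0.8556
As percentage: 85.6%

85.6


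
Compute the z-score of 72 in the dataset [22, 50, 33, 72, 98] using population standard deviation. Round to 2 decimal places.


Mean = (22 + 50 + 33 + 72 + 98) / 5 = 55.0
Variance = sum((x_i - mean)^2) / n = 747.2
Std = sqrt(747.2) = 27.335
Z = (x - mean) / std
= (72 - 55.0) / 27.335
= 17.0 / 27.335
= 0.62

0.62


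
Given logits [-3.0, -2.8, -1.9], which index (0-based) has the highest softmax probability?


Softmax is a monotonic transformation, so it preserves the argmax.
We need to find the index of the maximum logit.
Index 0: -3.0
Index 1: -2.8
Index 2: -1.9
Maximum logit = -1.9 at index 2

2


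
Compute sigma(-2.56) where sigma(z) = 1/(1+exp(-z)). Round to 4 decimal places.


sigmoid(z) = 1 / (1 + exp(-z))
exp(-(-2.56)) = exp(2.56) = 12.9358
1 + 12.9358 = 13.9358
1 / 13.9358 = 0.0718

0.0718


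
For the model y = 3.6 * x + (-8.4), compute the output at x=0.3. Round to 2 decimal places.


y = 3.6 * 0.3 + (-8.4)
= 1.08 + (-8.4)
= -7.32

-7.32


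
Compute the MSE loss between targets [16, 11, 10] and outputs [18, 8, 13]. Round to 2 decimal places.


Differences: [-2, 3, -3]
Squared errors: [4, 9, 9]
Sum of squared errors = 22
MSE = 22 / 3 = 7.33

7.33


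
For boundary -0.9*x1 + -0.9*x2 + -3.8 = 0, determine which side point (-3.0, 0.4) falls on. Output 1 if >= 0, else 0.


Compute -0.9 * -3.0 + -0.9 * 0.4 + -3.8
= 2.7 + -0.36 + -3.8
= -1.46
Since -1.46 < 0, the point is on the negative side.

0


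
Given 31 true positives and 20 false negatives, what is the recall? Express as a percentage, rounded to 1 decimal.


Recall = TP / (TP + FN) * 100
= 31 / (31 + 20)
= 31 / 51
= 0.6078
= 60.8%

60.8


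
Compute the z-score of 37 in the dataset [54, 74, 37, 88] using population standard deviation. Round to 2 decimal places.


Mean = (54 + 74 + 37 + 88) / 4 = 63.25
Variance = sum((x_i - mean)^2) / n = 375.6875
Std = sqrt(375.6875) = 19.3827
Z = (x - mean) / std
= (37 - 63.25) / 19.3827
= -26.25 / 19.3827
= -1.35

-1.35


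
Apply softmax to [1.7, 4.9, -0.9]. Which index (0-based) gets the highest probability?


Softmax is a monotonic transformation, so it preserves the argmax.
We need to find the index of the maximum logit.
Index 0: 1.7
Index 1: 4.9
Index 2: -0.9
Maximum logit = 4.9 at index 1

1


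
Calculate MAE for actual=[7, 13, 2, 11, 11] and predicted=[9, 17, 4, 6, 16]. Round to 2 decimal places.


Absolute errors: [2, 4, 2, 5, 5]
Sum of absolute errors = 18
MAE = 18 / 5 = 3.60

3.60


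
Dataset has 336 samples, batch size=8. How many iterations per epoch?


Iterations per epoch = dataset_size / batch_size
= 336 / 8
= 42

42


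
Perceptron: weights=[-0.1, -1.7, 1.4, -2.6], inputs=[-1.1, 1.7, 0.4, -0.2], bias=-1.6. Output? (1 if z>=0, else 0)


z = w . x + b
= -0.1*-1.1 + -1.7*1.7 + 1.4*0.4 + -2.6*-0.2 + -1.6
= 0.11 + -2.89 + 0.56 + 0.52 + -1.6
= -1.7 + -1.6
= -3.3
Since z = -3.3 < 0, output = 0

0


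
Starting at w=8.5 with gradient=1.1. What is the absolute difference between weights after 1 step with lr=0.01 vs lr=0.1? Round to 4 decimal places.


With lr=0.01: w_new = 8.5 - 0.01 * 1.1 = 8.489
With lr=0.1: w_new = 8.5 - 0.1 * 1.1 = 8.39
Absolute difference = |8.489 - 8.39|
= 0.0990

0.0990


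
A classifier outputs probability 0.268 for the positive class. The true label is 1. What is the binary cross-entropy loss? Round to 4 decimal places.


For y=1: Loss = -log(p)
= -log(0.268)
= -(-1.3168)
= 1.3168

1.3168


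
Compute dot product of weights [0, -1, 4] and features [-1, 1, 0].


Element-wise products:
0 * -1 = 0
-1 * 1 = -1
4 * 0 = 0
Sum = 0 + -1 + 0
= -1

-1


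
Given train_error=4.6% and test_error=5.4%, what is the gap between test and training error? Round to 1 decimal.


Generalization gap = test_error - train_error
= 5.4 - 4.6
= 0.8%
A small gap suggests good generalization.

0.8


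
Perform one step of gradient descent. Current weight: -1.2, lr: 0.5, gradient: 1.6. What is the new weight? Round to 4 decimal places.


w_new = w_old - lr * gradient
= -1.2 - 0.5 * 1.6
= -1.2 - (0.8)
= -2.0000

-2.0000


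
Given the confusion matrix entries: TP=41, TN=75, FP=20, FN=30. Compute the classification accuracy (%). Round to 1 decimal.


Accuracy = (TP + TN) / (TP + TN + FP + FN) * 100
= (41 + 75) / (41 + 75 + 20 + 30)
= 116 / 166
= 0.6988
= 69.9%

69.9


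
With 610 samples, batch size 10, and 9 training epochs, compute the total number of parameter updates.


Iterations per epoch = 610 / 10 = 61
Total updates = iterations_per_epoch * epochs
= 61 * 9
= 549

549


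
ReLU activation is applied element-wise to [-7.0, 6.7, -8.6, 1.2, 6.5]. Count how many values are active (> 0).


ReLU(x) = max(0, x) for each element:
ReLU(-7.0) = 0
ReLU(6.7) = 6.7
ReLU(-8.6) = 0
ReLU(1.2) = 1.2
ReLU(6.5) = 6.5
Active neurons (>0): 3

3


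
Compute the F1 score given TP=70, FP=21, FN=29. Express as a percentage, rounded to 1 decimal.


Precision = TP / (TP + FP) = 70 / 91 = 0.7692
Recall = TP / (TP + FN) = 70 / 99 = 0.7071
F1 = 2 * P * R / (P + R)
= 2 * 0.7692 * 0.7071 / (0.7692 + 0.7071)
= 1.0878 / 1.4763
= 0.7368
As percentage: 73.7%

73.7


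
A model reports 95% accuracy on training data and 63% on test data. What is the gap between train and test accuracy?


Gap = train_accuracy - test_accuracy
= 95 - 63
= 32%
This large gap strongly indicates overfitting.

32


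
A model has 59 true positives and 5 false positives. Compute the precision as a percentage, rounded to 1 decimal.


Precision = TP / (TP + FP) * 100
= 59 / (59 + 5)
= 59 / 64
= 0.9219
= 92.2%

92.2


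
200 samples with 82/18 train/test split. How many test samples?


Train samples = 200 * 82% = 164
Test samples = 200 - 164
= 36

36


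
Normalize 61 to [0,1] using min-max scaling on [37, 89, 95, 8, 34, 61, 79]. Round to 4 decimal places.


Min = 8, Max = 95
Range = 95 - 8 = 87
Scaled = (x - min) / (max - min)
= (61 - 8) / 87
= 53 / 87
= 0.6092

0.6092


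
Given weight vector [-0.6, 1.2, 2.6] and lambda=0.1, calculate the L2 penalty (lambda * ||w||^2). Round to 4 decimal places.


Squaring each weight:
(-0.6)^2 = 0.36
1.2^2 = 1.44
2.6^2 = 6.76
Sum of squares = 8.56
Penalty = 0.1 * 8.56 = 0.8560

0.8560


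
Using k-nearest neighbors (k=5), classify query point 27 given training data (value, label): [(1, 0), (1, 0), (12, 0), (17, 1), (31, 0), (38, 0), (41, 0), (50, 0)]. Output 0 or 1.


Distances from query 27:
Point 31 (class 0): distance = 4
Point 17 (class 1): distance = 10
Point 38 (class 0): distance = 11
Point 41 (class 0): distance = 14
Point 12 (class 0): distance = 15
K=5 nearest neighbors: classes = [0, 1, 0, 0, 0]
Votes for class 1: 1 / 5
Majority vote => class 0

0


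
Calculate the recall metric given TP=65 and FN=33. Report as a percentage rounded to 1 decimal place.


Recall = TP / (TP + FN) * 100
= 65 / (65 + 33)
= 65 / 98
= 0.6633
= 66.3%

66.3


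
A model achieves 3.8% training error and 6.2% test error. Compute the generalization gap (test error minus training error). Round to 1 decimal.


Generalization gap = test_error - train_error
= 6.2 - 3.8
= 2.4%
A moderate gap.

2.4


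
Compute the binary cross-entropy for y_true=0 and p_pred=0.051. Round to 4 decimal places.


For y=0: Loss = -log(1-p)
= -log(1 - 0.051)
= -log(0.949)
= -(-0.0523)
= 0.0523

0.0523


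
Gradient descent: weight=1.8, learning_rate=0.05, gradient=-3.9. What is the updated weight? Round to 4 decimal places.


w_new = w_old - lr * gradient
= 1.8 - 0.05 * -3.9
= 1.8 - (-0.195)
= 1.9950

1.9950


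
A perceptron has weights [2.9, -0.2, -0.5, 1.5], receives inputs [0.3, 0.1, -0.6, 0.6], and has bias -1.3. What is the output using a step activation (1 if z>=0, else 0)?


z = w . x + b
= 2.9*0.3 + -0.2*0.1 + -0.5*-0.6 + 1.5*0.6 + -1.3
= 0.87 + -0.02 + 0.3 + 0.9 + -1.3
= 2.05 + -1.3
= 0.75
Since z = 0.75 >= 0, output = 1

1


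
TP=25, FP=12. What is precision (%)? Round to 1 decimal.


Precision = TP / (TP + FP) * 100
= 25 / (25 + 12)
= 25 / 37
= 0.6757
= 67.6%

67.6


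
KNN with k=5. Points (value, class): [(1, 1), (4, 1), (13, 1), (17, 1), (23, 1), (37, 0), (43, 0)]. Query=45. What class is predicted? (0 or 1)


Distances from query 45:
Point 43 (class 0): distance = 2
Point 37 (class 0): distance = 8
Point 23 (class 1): distance = 22
Point 17 (class 1): distance = 28
Point 13 (class 1): distance = 32
K=5 nearest neighbors: classes = [0, 0, 1, 1, 1]
Votes for class 1: 3 / 5
Majority vote => class 1

1


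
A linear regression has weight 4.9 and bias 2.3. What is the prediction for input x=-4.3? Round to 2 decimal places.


y = 4.9 * -4.3 + (2.3)
= -21.07 + (2.3)
= -18.77

-18.77


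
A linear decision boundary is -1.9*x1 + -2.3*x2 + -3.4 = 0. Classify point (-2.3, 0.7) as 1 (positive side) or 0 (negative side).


Compute -1.9 * -2.3 + -2.3 * 0.7 + -3.4
= 4.37 + -1.61 + -3.4
= -0.64
Since -0.64 < 0, the point is on the negative side.

0


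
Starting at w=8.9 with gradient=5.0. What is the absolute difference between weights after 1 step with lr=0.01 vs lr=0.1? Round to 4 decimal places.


With lr=0.01: w_new = 8.9 - 0.01 * 5.0 = 8.85
With lr=0.1: w_new = 8.9 - 0.1 * 5.0 = 8.4
Absolute difference = |8.85 - 8.4|
= 0.4500

0.4500


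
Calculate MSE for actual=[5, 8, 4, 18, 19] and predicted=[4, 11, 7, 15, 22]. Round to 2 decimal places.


Differences: [1, -3, -3, 3, -3]
Squared errors: [1, 9, 9, 9, 9]
Sum of squared errors = 37
MSE = 37 / 5 = 7.40

7.40


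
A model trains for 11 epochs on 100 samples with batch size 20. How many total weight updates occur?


Iterations per epoch = 100 / 20 = 5
Total updates = iterations_per_epoch * epochs
= 5 * 11
= 55

55


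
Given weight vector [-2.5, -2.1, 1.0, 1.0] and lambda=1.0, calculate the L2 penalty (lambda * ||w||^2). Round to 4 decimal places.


Squaring each weight:
(-2.5)^2 = 6.25
(-2.1)^2 = 4.41
1.0^2 = 1.0
1.0^2 = 1.0
Sum of squares = 12.66
Penalty = 1.0 * 12.66 = 12.6600

12.6600


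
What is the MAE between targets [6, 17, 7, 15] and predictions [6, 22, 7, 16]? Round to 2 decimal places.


Absolute errors: [0, 5, 0, 1]
Sum of absolute errors = 6
MAE = 6 / 4 = 1.50

1.50


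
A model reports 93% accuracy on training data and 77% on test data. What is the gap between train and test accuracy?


Gap = train_accuracy - test_accuracy
= 93 - 77
= 16%
This gap suggests the model is overfitting.

16


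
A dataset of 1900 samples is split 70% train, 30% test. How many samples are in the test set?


Train samples = 1900 * 70% = 1330
Test samples = 1900 - 1330
= 570

570


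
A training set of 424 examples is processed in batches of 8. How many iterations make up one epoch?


Iterations per epoch = dataset_size / batch_size
= 424 / 8
= 53

53


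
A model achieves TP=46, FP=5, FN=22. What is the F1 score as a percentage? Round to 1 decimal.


Precision = TP / (TP + FP) = 46 / 51 = 0.902
Recall = TP / (TP + FN) = 46 / 68 = 0.6765
F1 = 2 * P * R / (P + R)
= 2 * 0.902 * 0.6765 / (0.902 + 0.6765)
= 1.2203 / 1.5784
= 0.7731
As percentage: 77.3%

77.3


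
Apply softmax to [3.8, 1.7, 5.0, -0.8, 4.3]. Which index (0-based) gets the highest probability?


Softmax is a monotonic transformation, so it preserves the argmax.
We need to find the index of the maximum logit.
Index 0: 3.8
Index 1: 1.7
Index 2: 5.0
Index 3: -0.8
Index 4: 4.3
Maximum logit = 5.0 at index 2

2


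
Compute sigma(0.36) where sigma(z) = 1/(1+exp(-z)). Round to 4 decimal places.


sigmoid(z) = 1 / (1 + exp(-z))
exp(-(0.36)) = exp(-0.36) = 0.6977
1 + 0.6977 = 1.6977
1 / 1.6977 = 0.5890

0.5890


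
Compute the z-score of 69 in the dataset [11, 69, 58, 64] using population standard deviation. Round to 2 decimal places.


Mean = (11 + 69 + 58 + 64) / 4 = 50.5
Variance = sum((x_i - mean)^2) / n = 535.25
Std = sqrt(535.25) = 23.1355
Z = (x - mean) / std
= (69 - 50.5) / 23.1355
= 18.5 / 23.1355
= 0.80

0.80


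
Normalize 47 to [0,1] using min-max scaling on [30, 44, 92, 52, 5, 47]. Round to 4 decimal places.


Min = 5, Max = 92
Range = 92 - 5 = 87
Scaled = (x - min) / (max - min)
= (47 - 5) / 87
= 42 / 87
= 0.4828

0.4828


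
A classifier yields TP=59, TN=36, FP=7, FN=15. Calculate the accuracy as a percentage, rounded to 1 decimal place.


Accuracy = (TP + TN) / (TP + TN + FP + FN) * 100
= (59 + 36) / (59 + 36 + 7 + 15)
= 95 / 117
= 0.812
= 81.2%

81.2


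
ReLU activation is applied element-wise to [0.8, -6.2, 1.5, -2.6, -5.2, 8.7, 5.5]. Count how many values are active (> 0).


ReLU(x) = max(0, x) for each element:
ReLU(0.8) = 0.8
ReLU(-6.2) = 0
ReLU(1.5) = 1.5
ReLU(-2.6) = 0
ReLU(-5.2) = 0
ReLU(8.7) = 8.7
ReLU(5.5) = 5.5
Active neurons (>0): 4

4


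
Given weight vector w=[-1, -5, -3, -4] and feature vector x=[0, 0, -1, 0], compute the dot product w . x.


Element-wise products:
-1 * 0 = 0
-5 * 0 = 0
-3 * -1 = 3
-4 * 0 = 0
Sum = 0 + 0 + 3 + 0
= 3

3


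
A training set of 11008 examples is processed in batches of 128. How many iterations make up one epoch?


Iterations per epoch = dataset_size / batch_size
= 11008 / 128
= 86

86


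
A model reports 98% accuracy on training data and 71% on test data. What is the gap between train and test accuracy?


Gap = train_accuracy - test_accuracy
= 98 - 71
= 27%
This large gap strongly indicates overfitting.

27


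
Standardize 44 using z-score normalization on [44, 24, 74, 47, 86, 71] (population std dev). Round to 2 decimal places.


Mean = (44 + 24 + 74 + 47 + 86 + 71) / 6 = 57.6667
Variance = sum((x_i - mean)^2) / n = 446.8889
Std = sqrt(446.8889) = 21.1397
Z = (x - mean) / std
= (44 - 57.6667) / 21.1397
= -13.6667 / 21.1397
= -0.65

-0.65


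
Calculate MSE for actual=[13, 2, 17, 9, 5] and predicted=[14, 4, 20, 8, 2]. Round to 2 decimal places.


Differences: [-1, -2, -3, 1, 3]
Squared errors: [1, 4, 9, 1, 9]
Sum of squared errors = 24
MSE = 24 / 5 = 4.80

4.80


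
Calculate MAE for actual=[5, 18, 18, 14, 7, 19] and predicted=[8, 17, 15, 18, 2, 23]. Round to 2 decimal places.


Absolute errors: [3, 1, 3, 4, 5, 4]
Sum of absolute errors = 20
MAE = 20 / 6 = 3.33

3.33


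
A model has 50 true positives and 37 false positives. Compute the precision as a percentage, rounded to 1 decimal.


Precision = TP / (TP + FP) * 100
= 50 / (50 + 37)
= 50 / 87
= 0.5747
= 57.5%

57.5


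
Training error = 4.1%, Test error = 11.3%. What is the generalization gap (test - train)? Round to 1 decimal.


Generalization gap = test_error - train_error
= 11.3 - 4.1
= 7.2%
A moderate gap.

7.2


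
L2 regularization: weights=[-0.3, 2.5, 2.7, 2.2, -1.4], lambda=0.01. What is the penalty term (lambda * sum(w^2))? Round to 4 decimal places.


Squaring each weight:
(-0.3)^2 = 0.09
2.5^2 = 6.25
2.7^2 = 7.29
2.2^2 = 4.84
(-1.4)^2 = 1.96
Sum of squares = 20.43
Penalty = 0.01 * 20.43 = 0.2043

0.2043


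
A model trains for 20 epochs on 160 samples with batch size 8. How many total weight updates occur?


Iterations per epoch = 160 / 8 = 20
Total updates = iterations_per_epoch * epochs
= 20 * 20
= 400

400


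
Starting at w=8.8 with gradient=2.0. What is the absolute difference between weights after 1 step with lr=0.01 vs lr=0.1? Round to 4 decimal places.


With lr=0.01: w_new = 8.8 - 0.01 * 2.0 = 8.78
With lr=0.1: w_new = 8.8 - 0.1 * 2.0 = 8.6
Absolute difference = |8.78 - 8.6|
= 0.1800

0.1800


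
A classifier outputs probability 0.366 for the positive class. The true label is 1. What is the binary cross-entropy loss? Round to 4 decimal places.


For y=1: Loss = -log(p)
= -log(0.366)
= -(-1.0051)
= 1.0051

1.0051


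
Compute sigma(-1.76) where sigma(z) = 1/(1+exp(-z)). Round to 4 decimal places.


sigmoid(z) = 1 / (1 + exp(-z))
exp(-(-1.76)) = exp(1.76) = 5.8124
1 + 5.8124 = 6.8124
1 / 6.8124 = 0.1468

0.1468


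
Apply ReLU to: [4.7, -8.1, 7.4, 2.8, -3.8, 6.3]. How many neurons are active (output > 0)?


ReLU(x) = max(0, x) for each element:
ReLU(4.7) = 4.7
ReLU(-8.1) = 0
ReLU(7.4) = 7.4
ReLU(2.8) = 2.8
ReLU(-3.8) = 0
ReLU(6.3) = 6.3
Active neurons (>0): 4

4


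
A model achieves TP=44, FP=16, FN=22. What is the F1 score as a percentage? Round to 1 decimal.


Precision = TP / (TP + FP) = 44 / 60 = 0.7333
Recall = TP / (TP + FN) = 44 / 66 = 0.6667
F1 = 2 * P * R / (P + R)
= 2 * 0.7333 * 0.6667 / (0.7333 + 0.6667)
= 0.9778 / 1.4
= 0.6984
As percentage: 69.8%

69.8


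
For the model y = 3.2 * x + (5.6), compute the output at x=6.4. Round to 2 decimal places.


y = 3.2 * 6.4 + (5.6)
= 20.48 + (5.6)
= 26.08

26.08


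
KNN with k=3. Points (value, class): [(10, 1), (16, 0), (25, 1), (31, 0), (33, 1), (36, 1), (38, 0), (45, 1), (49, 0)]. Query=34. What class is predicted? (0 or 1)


Distances from query 34:
Point 33 (class 1): distance = 1
Point 36 (class 1): distance = 2
Point 31 (class 0): distance = 3
K=3 nearest neighbors: classes = [1, 1, 0]
Votes for class 1: 2 / 3
Majority vote => class 1

1


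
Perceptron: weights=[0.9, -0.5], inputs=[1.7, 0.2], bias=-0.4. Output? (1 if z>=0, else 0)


z = w . x + b
= 0.9*1.7 + -0.5*0.2 + -0.4
= 1.53 + -0.1 + -0.4
= 1.43 + -0.4
= 1.03
Since z = 1.03 >= 0, output = 1

1


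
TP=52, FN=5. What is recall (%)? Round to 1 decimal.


Recall = TP / (TP + FN) * 100
= 52 / (52 + 5)
= 52 / 57
= 0.9123
= 91.2%

91.2


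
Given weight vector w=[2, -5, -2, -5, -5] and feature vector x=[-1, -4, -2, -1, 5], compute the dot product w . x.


Element-wise products:
2 * -1 = -2
-5 * -4 = 20
-2 * -2 = 4
-5 * -1 = 5
-5 * 5 = -25
Sum = -2 + 20 + 4 + 5 + -25
= 2

2


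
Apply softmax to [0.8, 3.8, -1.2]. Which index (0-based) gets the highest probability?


Softmax is a monotonic transformation, so it preserves the argmax.
We need to find the index of the maximum logit.
Index 0: 0.8
Index 1: 3.8
Index 2: -1.2
Maximum logit = 3.8 at index 1

1


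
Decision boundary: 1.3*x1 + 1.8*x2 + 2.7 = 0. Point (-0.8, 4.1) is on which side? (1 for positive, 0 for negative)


Compute 1.3 * -0.8 + 1.8 * 4.1 + 2.7
= -1.04 + 7.38 + 2.7
= 9.04
Since 9.04 >= 0, the point is on the positive side.

1


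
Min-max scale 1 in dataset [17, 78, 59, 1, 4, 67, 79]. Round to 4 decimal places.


Min = 1, Max = 79
Range = 79 - 1 = 78
Scaled = (x - min) / (max - min)
= (1 - 1) / 78
= 0 / 78
= 0.0000

0.0000


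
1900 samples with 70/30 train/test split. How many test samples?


Train samples = 1900 * 70% = 1330
Test samples = 1900 - 1330
= 570

570


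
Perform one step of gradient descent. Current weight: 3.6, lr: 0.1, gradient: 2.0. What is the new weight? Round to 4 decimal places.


w_new = w_old - lr * gradient
= 3.6 - 0.1 * 2.0
= 3.6 - (0.2)
= 3.4000

3.4000


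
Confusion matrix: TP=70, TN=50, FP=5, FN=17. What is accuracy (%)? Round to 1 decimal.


Accuracy = (TP + TN) / (TP + TN + FP + FN) * 100
= (70 + 50) / (70 + 50 + 5 + 17)
= 120 / 142
= 0.8451
= 84.5%

84.5


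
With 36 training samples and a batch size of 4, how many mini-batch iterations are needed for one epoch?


Iterations per epoch = dataset_size / batch_size
= 36 / 4
= 9

9


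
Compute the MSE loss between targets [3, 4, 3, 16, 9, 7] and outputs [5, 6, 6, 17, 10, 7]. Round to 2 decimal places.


Differences: [-2, -2, -3, -1, -1, 0]
Squared errors: [4, 4, 9, 1, 1, 0]
Sum of squared errors = 19
MSE = 19 / 6 = 3.17

3.17


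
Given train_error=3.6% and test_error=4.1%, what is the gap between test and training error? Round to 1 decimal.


Generalization gap = test_error - train_error
= 4.1 - 3.6
= 0.5%
A small gap suggests good generalization.

0.5


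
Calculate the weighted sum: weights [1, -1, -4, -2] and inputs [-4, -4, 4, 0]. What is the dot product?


Element-wise products:
1 * -4 = -4
-1 * -4 = 4
-4 * 4 = -16
-2 * 0 = 0
Sum = -4 + 4 + -16 + 0
= -16

-16


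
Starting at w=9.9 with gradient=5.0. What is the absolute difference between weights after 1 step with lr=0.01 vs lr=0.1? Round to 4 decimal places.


With lr=0.01: w_new = 9.9 - 0.01 * 5.0 = 9.85
With lr=0.1: w_new = 9.9 - 0.1 * 5.0 = 9.4
Absolute difference = |9.85 - 9.4|
= 0.4500

0.4500


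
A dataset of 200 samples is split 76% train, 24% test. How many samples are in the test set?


Train samples = 200 * 76% = 152
Test samples = 200 - 152
= 48

48


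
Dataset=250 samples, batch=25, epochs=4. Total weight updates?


Iterations per epoch = 250 / 25 = 10
Total updates = iterations_per_epoch * epochs
= 10 * 4
= 40

40


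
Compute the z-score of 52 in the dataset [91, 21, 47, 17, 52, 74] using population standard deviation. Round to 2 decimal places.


Mean = (91 + 21 + 47 + 17 + 52 + 74) / 6 = 50.3333
Variance = sum((x_i - mean)^2) / n = 699.8889
Std = sqrt(699.8889) = 26.4554
Z = (x - mean) / std
= (52 - 50.3333) / 26.4554
= 1.6667 / 26.4554
= 0.06

0.06


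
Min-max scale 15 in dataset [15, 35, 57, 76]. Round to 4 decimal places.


Min = 15, Max = 76
Range = 76 - 15 = 61
Scaled = (x - min) / (max - min)
= (15 - 15) / 61
= 0 / 61
= 0.0000

0.0000


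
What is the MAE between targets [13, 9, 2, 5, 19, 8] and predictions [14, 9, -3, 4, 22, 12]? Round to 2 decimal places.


Absolute errors: [1, 0, 5, 1, 3, 4]
Sum of absolute errors = 14
MAE = 14 / 6 = 2.33

2.33


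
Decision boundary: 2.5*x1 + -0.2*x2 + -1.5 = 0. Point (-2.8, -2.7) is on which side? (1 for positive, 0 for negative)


Compute 2.5 * -2.8 + -0.2 * -2.7 + -1.5
= -7.0 + 0.54 + -1.5
= -7.96
Since -7.96 < 0, the point is on the negative side.

0


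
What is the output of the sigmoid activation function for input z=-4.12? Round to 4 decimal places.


sigmoid(z) = 1 / (1 + exp(-z))
exp(-(-4.12)) = exp(4.12) = 61.5592
1 + 61.5592 = 62.5592
1 / 62.5592 = 0.0160

0.0160


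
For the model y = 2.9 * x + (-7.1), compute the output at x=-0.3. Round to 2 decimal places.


y = 2.9 * -0.3 + (-7.1)
= -0.87 + (-7.1)
= -7.97

-7.97


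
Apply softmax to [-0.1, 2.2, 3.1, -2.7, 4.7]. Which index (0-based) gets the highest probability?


Softmax is a monotonic transformation, so it preserves the argmax.
We need to find the index of the maximum logit.
Index 0: -0.1
Index 1: 2.2
Index 2: 3.1
Index 3: -2.7
Index 4: 4.7
Maximum logit = 4.7 at index 4

4


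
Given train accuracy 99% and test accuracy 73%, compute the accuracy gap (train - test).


Gap = train_accuracy - test_accuracy
= 99 - 73
= 26%
This large gap strongly indicates overfitting.

26


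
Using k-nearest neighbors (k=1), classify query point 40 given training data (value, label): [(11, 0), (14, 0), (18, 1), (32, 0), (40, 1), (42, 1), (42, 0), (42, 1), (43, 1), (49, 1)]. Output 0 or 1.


Distances from query 40:
Point 40 (class 1): distance = 0
K=1 nearest neighbors: classes = [1]
Votes for class 1: 1 / 1
Majority vote => class 1

1


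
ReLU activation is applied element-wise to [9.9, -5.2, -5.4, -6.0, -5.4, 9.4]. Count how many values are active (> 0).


ReLU(x) = max(0, x) for each element:
ReLU(9.9) = 9.9
ReLU(-5.2) = 0
ReLU(-5.4) = 0
ReLU(-6.0) = 0
ReLU(-5.4) = 0
ReLU(9.4) = 9.4
Active neurons (>0): 2

2


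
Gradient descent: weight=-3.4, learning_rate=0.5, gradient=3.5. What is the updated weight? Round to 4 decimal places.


w_new = w_old - lr * gradient
= -3.4 - 0.5 * 3.5
= -3.4 - (1.75)
= -5.1500

-5.1500


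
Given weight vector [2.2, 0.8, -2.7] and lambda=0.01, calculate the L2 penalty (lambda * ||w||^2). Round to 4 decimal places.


Squaring each weight:
2.2^2 = 4.84
0.8^2 = 0.64
(-2.7)^2 = 7.29
Sum of squares = 12.77
Penalty = 0.01 * 12.77 = 0.1277

0.1277


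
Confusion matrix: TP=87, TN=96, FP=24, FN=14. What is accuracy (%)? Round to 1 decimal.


Accuracy = (TP + TN) / (TP + TN + FP + FN) * 100
= (87 + 96) / (87 + 96 + 24 + 14)
= 183 / 221
= 0.8281
= 82.8%

82.8


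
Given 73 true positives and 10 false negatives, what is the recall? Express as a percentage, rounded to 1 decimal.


Recall = TP / (TP + FN) * 100
= 73 / (73 + 10)
= 73 / 83
= 0.8795
= 88.0%

88.0
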